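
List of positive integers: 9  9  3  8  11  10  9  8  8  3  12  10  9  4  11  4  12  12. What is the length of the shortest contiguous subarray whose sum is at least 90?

add 9: running sum 9 < 90
add 9: running sum 18 < 90
add 3: running sum 21 < 90
add 8: running sum 29 < 90
add 11: running sum 40 < 90
add 10: running sum 50 < 90
add 9: running sum 59 < 90
add 8: running sum 67 < 90
add 8: running sum 75 < 90
add 3: running sum 78 < 90
add 12: shortest ending here [9, 9, 3, 8, 11, 10, 9, 8, 8, 3, 12] sum 90, len 11
add 10: shortest ending here [9, 3, 8, 11, 10, 9, 8, 8, 3, 12, 10] sum 91, len 11
add 9: shortest ending here [3, 8, 11, 10, 9, 8, 8, 3, 12, 10, 9] sum 91, len 11
add 4: shortest ending here [8, 11, 10, 9, 8, 8, 3, 12, 10, 9, 4] sum 92, len 11
add 11: shortest ending here [11, 10, 9, 8, 8, 3, 12, 10, 9, 4, 11] sum 95, len 11
add 4: shortest ending here [11, 10, 9, 8, 8, 3, 12, 10, 9, 4, 11, 4] sum 99, len 12
add 12: shortest ending here [9, 8, 8, 3, 12, 10, 9, 4, 11, 4, 12] sum 90, len 11
add 12: shortest ending here [8, 8, 3, 12, 10, 9, 4, 11, 4, 12, 12] sum 93, len 11
Shortest qualifying length: 11.

11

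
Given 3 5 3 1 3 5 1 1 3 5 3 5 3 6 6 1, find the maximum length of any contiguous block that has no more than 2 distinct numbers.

[3] 1 distinct, len 1
[3, 5] 2 distinct, len 2
[3, 5, 3] 2 distinct, len 3
[3, 1] 2 distinct, len 2
[3, 1, 3] 2 distinct, len 3
[3, 5] 2 distinct, len 2
[5, 1] 2 distinct, len 2
[5, 1, 1] 2 distinct, len 3
[1, 1, 3] 2 distinct, len 3
[3, 5] 2 distinct, len 2
[3, 5, 3] 2 distinct, len 3
[3, 5, 3, 5] 2 distinct, len 4
[3, 5, 3, 5, 3] 2 distinct, len 5
[3, 6] 2 distinct, len 2
[3, 6, 6] 2 distinct, len 3
[6, 6, 1] 2 distinct, len 3
Longest length with ≤2 distinct: 5.

5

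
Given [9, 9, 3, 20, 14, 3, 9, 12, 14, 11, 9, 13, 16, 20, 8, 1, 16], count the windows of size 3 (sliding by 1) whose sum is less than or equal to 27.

4

9 9 3 → sum 21  ≤ 27 ✓
9 3 20 → sum 32
3 20 14 → sum 37
20 14 3 → sum 37
14 3 9 → sum 26  ≤ 27 ✓
3 9 12 → sum 24  ≤ 27 ✓
9 12 14 → sum 35
12 14 11 → sum 37
14 11 9 → sum 34
11 9 13 → sum 33
9 13 16 → sum 38
13 16 20 → sum 49
16 20 8 → sum 44
20 8 1 → sum 29
8 1 16 → sum 25  ≤ 27 ✓
4 windows satisfy the condition.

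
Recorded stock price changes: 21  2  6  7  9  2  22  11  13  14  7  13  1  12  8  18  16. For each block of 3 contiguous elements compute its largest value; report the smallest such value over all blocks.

(21, 2, 6) → max 21
(2, 6, 7) → max 7
(6, 7, 9) → max 9
(7, 9, 2) → max 9
(9, 2, 22) → max 22
(2, 22, 11) → max 22
(22, 11, 13) → max 22
(11, 13, 14) → max 14
(13, 14, 7) → max 14
(14, 7, 13) → max 14
(7, 13, 1) → max 13
(13, 1, 12) → max 13
(1, 12, 8) → max 12
(12, 8, 18) → max 18
(8, 18, 16) → max 18
Smallest of these is 7.

7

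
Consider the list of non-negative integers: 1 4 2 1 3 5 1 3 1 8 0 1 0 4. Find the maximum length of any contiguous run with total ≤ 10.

5

add 1: [1] sum 1, len 1
add 4: [1, 4] sum 5, len 2
add 2: [1, 4, 2] sum 7, len 3
add 1: [1, 4, 2, 1] sum 8, len 4
add 3: [4, 2, 1, 3] sum 10, len 4
add 5: [1, 3, 5] sum 9, len 3
add 1: [1, 3, 5, 1] sum 10, len 4
add 3: [5, 1, 3] sum 9, len 3
add 1: [5, 1, 3, 1] sum 10, len 4
add 8: [1, 8] sum 9, len 2
add 0: [1, 8, 0] sum 9, len 3
add 1: [1, 8, 0, 1] sum 10, len 4
add 0: [1, 8, 0, 1, 0] sum 10, len 5
add 4: [0, 1, 0, 4] sum 5, len 4
Longest length seen: 5.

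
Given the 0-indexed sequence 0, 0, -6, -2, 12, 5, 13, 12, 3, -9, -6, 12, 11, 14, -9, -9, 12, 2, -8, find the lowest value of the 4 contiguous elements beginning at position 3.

Elements at indices 3..6: -2, 12, 5, 13
min(-2, 12, 5, 13) = -2

-2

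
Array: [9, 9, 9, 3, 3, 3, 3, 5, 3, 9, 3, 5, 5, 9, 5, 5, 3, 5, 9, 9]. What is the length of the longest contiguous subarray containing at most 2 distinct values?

add 9: window [9] (1 distinct), len 1
add 9: window [9, 9] (1 distinct), len 2
add 9: window [9, 9, 9] (1 distinct), len 3
add 3: window [9, 9, 9, 3] (2 distinct), len 4
add 3: window [9, 9, 9, 3, 3] (2 distinct), len 5
add 3: window [9, 9, 9, 3, 3, 3] (2 distinct), len 6
add 3: window [9, 9, 9, 3, 3, 3, 3] (2 distinct), len 7
add 5: window [3, 3, 3, 3, 5] (2 distinct), len 5
add 3: window [3, 3, 3, 3, 5, 3] (2 distinct), len 6
add 9: window [3, 9] (2 distinct), len 2
add 3: window [3, 9, 3] (2 distinct), len 3
add 5: window [3, 5] (2 distinct), len 2
add 5: window [3, 5, 5] (2 distinct), len 3
add 9: window [5, 5, 9] (2 distinct), len 3
add 5: window [5, 5, 9, 5] (2 distinct), len 4
add 5: window [5, 5, 9, 5, 5] (2 distinct), len 5
add 3: window [5, 5, 3] (2 distinct), len 3
add 5: window [5, 5, 3, 5] (2 distinct), len 4
add 9: window [5, 9] (2 distinct), len 2
add 9: window [5, 9, 9] (2 distinct), len 3
Longest length with ≤2 distinct: 7.

7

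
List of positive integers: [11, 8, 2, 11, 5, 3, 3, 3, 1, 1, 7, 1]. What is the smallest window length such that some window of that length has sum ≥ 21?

3

add 11: running sum 11 < 21
add 8: running sum 19 < 21
add 2: shortest ending here [11, 8, 2] sum 21, len 3
add 11: shortest ending here [8, 2, 11] sum 21, len 3
add 5: shortest ending here [8, 2, 11, 5] sum 26, len 4
add 3: shortest ending here [2, 11, 5, 3] sum 21, len 4
add 3: shortest ending here [11, 5, 3, 3] sum 22, len 4
add 3: shortest ending here [11, 5, 3, 3, 3] sum 25, len 5
add 1: shortest ending here [11, 5, 3, 3, 3, 1] sum 26, len 6
add 1: shortest ending here [11, 5, 3, 3, 3, 1, 1] sum 27, len 7
add 7: shortest ending here [5, 3, 3, 3, 1, 1, 7] sum 23, len 7
add 1: shortest ending here [5, 3, 3, 3, 1, 1, 7, 1] sum 24, len 8
Shortest qualifying length: 3.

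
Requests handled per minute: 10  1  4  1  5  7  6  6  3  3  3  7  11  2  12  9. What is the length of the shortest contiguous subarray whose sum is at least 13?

2

add 10: running sum 10 < 13
add 1: running sum 11 < 13
add 4: shortest ending here [10, 1, 4] sum 15, len 3
add 1: shortest ending here [10, 1, 4, 1] sum 16, len 4
add 5: shortest ending here [10, 1, 4, 1, 5] sum 21, len 5
add 7: shortest ending here [1, 5, 7] sum 13, len 3
add 6: shortest ending here [7, 6] sum 13, len 2
add 6: shortest ending here [7, 6, 6] sum 19, len 3
add 3: shortest ending here [6, 6, 3] sum 15, len 3
add 3: shortest ending here [6, 6, 3, 3] sum 18, len 4
add 3: shortest ending here [6, 3, 3, 3] sum 15, len 4
add 7: shortest ending here [3, 3, 7] sum 13, len 3
add 11: shortest ending here [7, 11] sum 18, len 2
add 2: shortest ending here [11, 2] sum 13, len 2
add 12: shortest ending here [2, 12] sum 14, len 2
add 9: shortest ending here [12, 9] sum 21, len 2
Shortest qualifying length: 2.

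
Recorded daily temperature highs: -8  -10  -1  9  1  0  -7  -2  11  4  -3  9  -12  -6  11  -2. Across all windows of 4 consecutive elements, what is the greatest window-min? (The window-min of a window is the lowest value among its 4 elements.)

-1

[-8, -10, -1, 9] → min -10
[-10, -1, 9, 1] → min -10
[-1, 9, 1, 0] → min -1
[9, 1, 0, -7] → min -7
[1, 0, -7, -2] → min -7
[0, -7, -2, 11] → min -7
[-7, -2, 11, 4] → min -7
[-2, 11, 4, -3] → min -3
[11, 4, -3, 9] → min -3
[4, -3, 9, -12] → min -12
[-3, 9, -12, -6] → min -12
[9, -12, -6, 11] → min -12
[-12, -6, 11, -2] → min -12
Greatest of these is -1.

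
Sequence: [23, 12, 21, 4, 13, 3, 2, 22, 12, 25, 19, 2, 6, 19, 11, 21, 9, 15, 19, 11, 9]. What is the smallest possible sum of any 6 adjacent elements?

55

Each size-6 window and its sum:
(23, 12, 21, 4, 13, 3) → sum 76
(12, 21, 4, 13, 3, 2) → sum 55
(21, 4, 13, 3, 2, 22) → sum 65
(4, 13, 3, 2, 22, 12) → sum 56
(13, 3, 2, 22, 12, 25) → sum 77
(3, 2, 22, 12, 25, 19) → sum 83
(2, 22, 12, 25, 19, 2) → sum 82
(22, 12, 25, 19, 2, 6) → sum 86
(12, 25, 19, 2, 6, 19) → sum 83
(25, 19, 2, 6, 19, 11) → sum 82
(19, 2, 6, 19, 11, 21) → sum 78
(2, 6, 19, 11, 21, 9) → sum 68
(6, 19, 11, 21, 9, 15) → sum 81
(19, 11, 21, 9, 15, 19) → sum 94
(11, 21, 9, 15, 19, 11) → sum 86
(21, 9, 15, 19, 11, 9) → sum 84
Smallest of these is 55.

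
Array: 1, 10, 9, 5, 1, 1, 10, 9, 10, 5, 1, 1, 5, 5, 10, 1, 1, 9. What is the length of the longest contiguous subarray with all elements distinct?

4

add 1: [1] len 1
add 10: [1, 10] len 2
add 9: [1, 10, 9] len 3
add 5: [1, 10, 9, 5] len 4
add 1 (repeat 1, move left end past it): [10, 9, 5, 1] len 4
add 1 (repeat 1, move left end past it): [1] len 1
add 10: [1, 10] len 2
add 9: [1, 10, 9] len 3
add 10 (repeat 10, move left end past it): [9, 10] len 2
add 5: [9, 10, 5] len 3
add 1: [9, 10, 5, 1] len 4
add 1 (repeat 1, move left end past it): [1] len 1
add 5: [1, 5] len 2
add 5 (repeat 5, move left end past it): [5] len 1
add 10: [5, 10] len 2
add 1: [5, 10, 1] len 3
add 1 (repeat 1, move left end past it): [1] len 1
add 9: [1, 9] len 2
Longest all-distinct length: 4.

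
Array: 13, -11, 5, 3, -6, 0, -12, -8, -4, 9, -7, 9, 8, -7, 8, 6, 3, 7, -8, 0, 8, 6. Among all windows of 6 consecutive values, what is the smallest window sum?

-27

(13, -11, 5, 3, -6, 0) → sum 4
(-11, 5, 3, -6, 0, -12) → sum -21
(5, 3, -6, 0, -12, -8) → sum -18
(3, -6, 0, -12, -8, -4) → sum -27
(-6, 0, -12, -8, -4, 9) → sum -21
(0, -12, -8, -4, 9, -7) → sum -22
(-12, -8, -4, 9, -7, 9) → sum -13
(-8, -4, 9, -7, 9, 8) → sum 7
(-4, 9, -7, 9, 8, -7) → sum 8
(9, -7, 9, 8, -7, 8) → sum 20
(-7, 9, 8, -7, 8, 6) → sum 17
(9, 8, -7, 8, 6, 3) → sum 27
(8, -7, 8, 6, 3, 7) → sum 25
(-7, 8, 6, 3, 7, -8) → sum 9
(8, 6, 3, 7, -8, 0) → sum 16
(6, 3, 7, -8, 0, 8) → sum 16
(3, 7, -8, 0, 8, 6) → sum 16
Smallest of these is -27.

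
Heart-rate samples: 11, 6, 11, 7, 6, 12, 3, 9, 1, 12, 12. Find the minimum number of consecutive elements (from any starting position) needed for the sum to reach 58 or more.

8

Extend right; whenever the sum reaches 58, record the length and shrink from the left:
add 11: running sum 11 < 58
add 6: running sum 17 < 58
add 11: running sum 28 < 58
add 7: running sum 35 < 58
add 6: running sum 41 < 58
add 12: running sum 53 < 58
add 3: running sum 56 < 58
add 9: shortest ending here [11, 6, 11, 7, 6, 12, 3, 9] sum 65, len 8
add 1: shortest ending here [11, 6, 11, 7, 6, 12, 3, 9, 1] sum 66, len 9
add 12: shortest ending here [11, 7, 6, 12, 3, 9, 1, 12] sum 61, len 8
add 12: shortest ending here [7, 6, 12, 3, 9, 1, 12, 12] sum 62, len 8
Shortest qualifying length: 8.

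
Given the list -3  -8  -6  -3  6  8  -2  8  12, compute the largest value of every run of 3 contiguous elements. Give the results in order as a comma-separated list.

-3, -3, 6, 8, 8, 8, 12

Sliding a size-3 window across the 9 values:
(-3, -8, -6) → max -3
(-8, -6, -3) → max -3
(-6, -3, 6) → max 6
(-3, 6, 8) → max 8
(6, 8, -2) → max 8
(8, -2, 8) → max 8
(-2, 8, 12) → max 12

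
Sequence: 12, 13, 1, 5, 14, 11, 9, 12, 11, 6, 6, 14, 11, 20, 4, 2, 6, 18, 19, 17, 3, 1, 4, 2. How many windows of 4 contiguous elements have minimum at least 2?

12 13 1 5 → min 1
13 1 5 14 → min 1
1 5 14 11 → min 1
5 14 11 9 → min 5  ≥ 2 ✓
14 11 9 12 → min 9  ≥ 2 ✓
11 9 12 11 → min 9  ≥ 2 ✓
9 12 11 6 → min 6  ≥ 2 ✓
12 11 6 6 → min 6  ≥ 2 ✓
11 6 6 14 → min 6  ≥ 2 ✓
6 6 14 11 → min 6  ≥ 2 ✓
6 14 11 20 → min 6  ≥ 2 ✓
14 11 20 4 → min 4  ≥ 2 ✓
11 20 4 2 → min 2  ≥ 2 ✓
20 4 2 6 → min 2  ≥ 2 ✓
4 2 6 18 → min 2  ≥ 2 ✓
2 6 18 19 → min 2  ≥ 2 ✓
6 18 19 17 → min 6  ≥ 2 ✓
18 19 17 3 → min 3  ≥ 2 ✓
19 17 3 1 → min 1
17 3 1 4 → min 1
3 1 4 2 → min 1
15 windows satisfy the condition.

15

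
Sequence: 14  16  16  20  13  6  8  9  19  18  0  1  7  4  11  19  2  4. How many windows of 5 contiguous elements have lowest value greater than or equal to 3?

[14, 16, 16, 20, 13] → min 13  ≥ 3 ✓
[16, 16, 20, 13, 6] → min 6  ≥ 3 ✓
[16, 20, 13, 6, 8] → min 6  ≥ 3 ✓
[20, 13, 6, 8, 9] → min 6  ≥ 3 ✓
[13, 6, 8, 9, 19] → min 6  ≥ 3 ✓
[6, 8, 9, 19, 18] → min 6  ≥ 3 ✓
[8, 9, 19, 18, 0] → min 0
[9, 19, 18, 0, 1] → min 0
[19, 18, 0, 1, 7] → min 0
[18, 0, 1, 7, 4] → min 0
[0, 1, 7, 4, 11] → min 0
[1, 7, 4, 11, 19] → min 1
[7, 4, 11, 19, 2] → min 2
[4, 11, 19, 2, 4] → min 2
6 windows satisfy the condition.

6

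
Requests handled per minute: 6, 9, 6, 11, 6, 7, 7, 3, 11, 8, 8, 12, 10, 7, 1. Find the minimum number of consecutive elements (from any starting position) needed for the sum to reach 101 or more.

13

add 6: running sum 6 < 101
add 9: running sum 15 < 101
add 6: running sum 21 < 101
add 11: running sum 32 < 101
add 6: running sum 38 < 101
add 7: running sum 45 < 101
add 7: running sum 52 < 101
add 3: running sum 55 < 101
add 11: running sum 66 < 101
add 8: running sum 74 < 101
add 8: running sum 82 < 101
add 12: running sum 94 < 101
end 12: [6, 9, 6, 11, 6, 7, 7, 3, 11, 8, 8, 12, 10] sum 104, len 13
end 13: [9, 6, 11, 6, 7, 7, 3, 11, 8, 8, 12, 10, 7] sum 105, len 13
end 14: [9, 6, 11, 6, 7, 7, 3, 11, 8, 8, 12, 10, 7, 1] sum 106, len 14
Shortest qualifying length: 13.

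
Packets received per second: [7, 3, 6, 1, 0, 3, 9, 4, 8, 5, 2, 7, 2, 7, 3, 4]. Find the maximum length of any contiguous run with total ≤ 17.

5

[7] sum 7 len 1
[7, 3] sum 10 len 2
[7, 3, 6] sum 16 len 3
[7, 3, 6, 1] sum 17 len 4
[7, 3, 6, 1, 0] sum 17 len 5
[3, 6, 1, 0, 3] sum 13 len 5
[1, 0, 3, 9] sum 13 len 4
[1, 0, 3, 9, 4] sum 17 len 5
[4, 8] sum 12 len 2
[4, 8, 5] sum 17 len 3
[8, 5, 2] sum 15 len 3
[5, 2, 7] sum 14 len 3
[5, 2, 7, 2] sum 16 len 4
[7, 2, 7] sum 16 len 3
[2, 7, 3] sum 12 len 3
[2, 7, 3, 4] sum 16 len 4
Longest length seen: 5.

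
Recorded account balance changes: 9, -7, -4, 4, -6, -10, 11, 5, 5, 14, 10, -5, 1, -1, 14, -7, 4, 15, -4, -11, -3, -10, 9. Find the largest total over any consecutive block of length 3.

29

Each size-3 window and its sum:
[9, -7, -4] → sum -2
[-7, -4, 4] → sum -7
[-4, 4, -6] → sum -6
[4, -6, -10] → sum -12
[-6, -10, 11] → sum -5
[-10, 11, 5] → sum 6
[11, 5, 5] → sum 21
[5, 5, 14] → sum 24
[5, 14, 10] → sum 29
[14, 10, -5] → sum 19
[10, -5, 1] → sum 6
[-5, 1, -1] → sum -5
[1, -1, 14] → sum 14
[-1, 14, -7] → sum 6
[14, -7, 4] → sum 11
[-7, 4, 15] → sum 12
[4, 15, -4] → sum 15
[15, -4, -11] → sum 0
[-4, -11, -3] → sum -18
[-11, -3, -10] → sum -24
[-3, -10, 9] → sum -4
Largest of these is 29.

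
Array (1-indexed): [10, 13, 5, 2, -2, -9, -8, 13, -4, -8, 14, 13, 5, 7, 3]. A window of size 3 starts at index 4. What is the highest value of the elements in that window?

2

Elements at indices 4..6: 2, -2, -9
max(2, -2, -9) = 2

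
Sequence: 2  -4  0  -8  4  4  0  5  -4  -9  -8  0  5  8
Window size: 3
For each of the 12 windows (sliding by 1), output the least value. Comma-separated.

2 -4 0 → min -4
-4 0 -8 → min -8
0 -8 4 → min -8
-8 4 4 → min -8
4 4 0 → min 0
4 0 5 → min 0
0 5 -4 → min -4
5 -4 -9 → min -9
-4 -9 -8 → min -9
-9 -8 0 → min -9
-8 0 5 → min -8
0 5 8 → min 0

-4, -8, -8, -8, 0, 0, -4, -9, -9, -9, -8, 0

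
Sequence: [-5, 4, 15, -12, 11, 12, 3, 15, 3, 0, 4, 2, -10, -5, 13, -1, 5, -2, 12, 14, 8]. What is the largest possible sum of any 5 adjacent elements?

44

-5 4 15 -12 11 → sum 13
4 15 -12 11 12 → sum 30
15 -12 11 12 3 → sum 29
-12 11 12 3 15 → sum 29
11 12 3 15 3 → sum 44
12 3 15 3 0 → sum 33
3 15 3 0 4 → sum 25
15 3 0 4 2 → sum 24
3 0 4 2 -10 → sum -1
0 4 2 -10 -5 → sum -9
4 2 -10 -5 13 → sum 4
2 -10 -5 13 -1 → sum -1
-10 -5 13 -1 5 → sum 2
-5 13 -1 5 -2 → sum 10
13 -1 5 -2 12 → sum 27
-1 5 -2 12 14 → sum 28
5 -2 12 14 8 → sum 37
Largest of these is 44.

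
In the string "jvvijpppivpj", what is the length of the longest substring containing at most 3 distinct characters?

6

add j: window [j] (1 distinct), len 1
add v: window [j, v] (2 distinct), len 2
add v: window [j, v, v] (2 distinct), len 3
add i: window [j, v, v, i] (3 distinct), len 4
add j: window [j, v, v, i, j] (3 distinct), len 5
add p: window [i, j, p] (3 distinct), len 3
add p: window [i, j, p, p] (3 distinct), len 4
add p: window [i, j, p, p, p] (3 distinct), len 5
add i: window [i, j, p, p, p, i] (3 distinct), len 6
add v: window [p, p, p, i, v] (3 distinct), len 5
add p: window [p, p, p, i, v, p] (3 distinct), len 6
add j: window [v, p, j] (3 distinct), len 3
Longest length with ≤3 distinct: 6.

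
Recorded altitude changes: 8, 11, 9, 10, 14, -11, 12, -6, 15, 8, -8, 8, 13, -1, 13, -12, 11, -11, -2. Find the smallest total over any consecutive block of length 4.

-14

Each size-4 window and its sum:
8 11 9 10 → sum 38
11 9 10 14 → sum 44
9 10 14 -11 → sum 22
10 14 -11 12 → sum 25
14 -11 12 -6 → sum 9
-11 12 -6 15 → sum 10
12 -6 15 8 → sum 29
-6 15 8 -8 → sum 9
15 8 -8 8 → sum 23
8 -8 8 13 → sum 21
-8 8 13 -1 → sum 12
8 13 -1 13 → sum 33
13 -1 13 -12 → sum 13
-1 13 -12 11 → sum 11
13 -12 11 -11 → sum 1
-12 11 -11 -2 → sum -14
Smallest of these is -14.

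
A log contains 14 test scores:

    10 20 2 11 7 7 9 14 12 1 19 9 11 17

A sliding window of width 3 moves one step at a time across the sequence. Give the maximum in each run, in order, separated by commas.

20, 20, 11, 11, 9, 14, 14, 14, 19, 19, 19, 17

[10, 20, 2] → max 20
[20, 2, 11] → max 20
[2, 11, 7] → max 11
[11, 7, 7] → max 11
[7, 7, 9] → max 9
[7, 9, 14] → max 14
[9, 14, 12] → max 14
[14, 12, 1] → max 14
[12, 1, 19] → max 19
[1, 19, 9] → max 19
[19, 9, 11] → max 19
[9, 11, 17] → max 17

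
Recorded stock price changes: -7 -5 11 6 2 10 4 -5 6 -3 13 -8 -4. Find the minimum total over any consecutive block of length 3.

-7 -5 11 → sum -1
-5 11 6 → sum 12
11 6 2 → sum 19
6 2 10 → sum 18
2 10 4 → sum 16
10 4 -5 → sum 9
4 -5 6 → sum 5
-5 6 -3 → sum -2
6 -3 13 → sum 16
-3 13 -8 → sum 2
13 -8 -4 → sum 1
Minimum of these is -2.

-2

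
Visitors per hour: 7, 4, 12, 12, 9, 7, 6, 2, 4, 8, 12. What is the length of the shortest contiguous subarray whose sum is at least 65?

9

add 7: running sum 7 < 65
add 4: running sum 11 < 65
add 12: running sum 23 < 65
add 12: running sum 35 < 65
add 9: running sum 44 < 65
add 7: running sum 51 < 65
add 6: running sum 57 < 65
add 2: running sum 59 < 65
add 4: running sum 63 < 65
end 9: [7, 4, 12, 12, 9, 7, 6, 2, 4, 8] sum 71, len 10
end 10: [12, 12, 9, 7, 6, 2, 4, 8, 12] sum 72, len 9
Shortest qualifying length: 9.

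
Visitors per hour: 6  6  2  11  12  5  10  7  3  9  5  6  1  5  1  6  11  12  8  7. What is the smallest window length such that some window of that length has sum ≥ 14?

2

Extend right; whenever the sum reaches 14, record the length and shrink from the left:
add 6: running sum 6 < 14
add 6: running sum 12 < 14
end 2: [6, 6, 2] sum 14, len 3
end 3: [6, 2, 11] sum 19, len 3
end 4: [11, 12] sum 23, len 2
end 5: [12, 5] sum 17, len 2
end 6: [5, 10] sum 15, len 2
end 7: [10, 7] sum 17, len 2
end 8: [10, 7, 3] sum 20, len 3
end 9: [7, 3, 9] sum 19, len 3
end 10: [9, 5] sum 14, len 2
end 11: [9, 5, 6] sum 20, len 3
end 12: [9, 5, 6, 1] sum 21, len 4
end 13: [5, 6, 1, 5] sum 17, len 4
end 14: [5, 6, 1, 5, 1] sum 18, len 5
end 15: [6, 1, 5, 1, 6] sum 19, len 5
end 16: [6, 11] sum 17, len 2
end 17: [11, 12] sum 23, len 2
end 18: [12, 8] sum 20, len 2
end 19: [8, 7] sum 15, len 2
Shortest qualifying length: 2.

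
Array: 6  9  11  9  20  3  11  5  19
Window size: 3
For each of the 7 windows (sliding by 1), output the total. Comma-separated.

(6, 9, 11) → sum 26
(9, 11, 9) → sum 29
(11, 9, 20) → sum 40
(9, 20, 3) → sum 32
(20, 3, 11) → sum 34
(3, 11, 5) → sum 19
(11, 5, 19) → sum 35

26, 29, 40, 32, 34, 19, 35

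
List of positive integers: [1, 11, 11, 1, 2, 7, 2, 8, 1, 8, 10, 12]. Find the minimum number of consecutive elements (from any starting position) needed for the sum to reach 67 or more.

add 1: running sum 1 < 67
add 11: running sum 12 < 67
add 11: running sum 23 < 67
add 1: running sum 24 < 67
add 2: running sum 26 < 67
add 7: running sum 33 < 67
add 2: running sum 35 < 67
add 8: running sum 43 < 67
add 1: running sum 44 < 67
add 8: running sum 52 < 67
add 10: running sum 62 < 67
end 11: [11, 11, 1, 2, 7, 2, 8, 1, 8, 10, 12] sum 73, len 11
Shortest qualifying length: 11.

11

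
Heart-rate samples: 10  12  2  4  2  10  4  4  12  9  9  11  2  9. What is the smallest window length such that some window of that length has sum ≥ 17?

2

add 10: running sum 10 < 17
end 1: [10, 12] sum 22, len 2
end 2: [10, 12, 2] sum 24, len 3
end 3: [12, 2, 4] sum 18, len 3
end 4: [12, 2, 4, 2] sum 20, len 4
end 5: [2, 4, 2, 10] sum 18, len 4
end 6: [4, 2, 10, 4] sum 20, len 4
end 7: [10, 4, 4] sum 18, len 3
end 8: [4, 4, 12] sum 20, len 3
end 9: [12, 9] sum 21, len 2
end 10: [9, 9] sum 18, len 2
end 11: [9, 11] sum 20, len 2
end 12: [9, 11, 2] sum 22, len 3
end 13: [11, 2, 9] sum 22, len 3
Shortest qualifying length: 2.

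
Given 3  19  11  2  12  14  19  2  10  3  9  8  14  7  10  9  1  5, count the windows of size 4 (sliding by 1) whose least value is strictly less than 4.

12

[3, 19, 11, 2] → min 2  < 4 ✓
[19, 11, 2, 12] → min 2  < 4 ✓
[11, 2, 12, 14] → min 2  < 4 ✓
[2, 12, 14, 19] → min 2  < 4 ✓
[12, 14, 19, 2] → min 2  < 4 ✓
[14, 19, 2, 10] → min 2  < 4 ✓
[19, 2, 10, 3] → min 2  < 4 ✓
[2, 10, 3, 9] → min 2  < 4 ✓
[10, 3, 9, 8] → min 3  < 4 ✓
[3, 9, 8, 14] → min 3  < 4 ✓
[9, 8, 14, 7] → min 7
[8, 14, 7, 10] → min 7
[14, 7, 10, 9] → min 7
[7, 10, 9, 1] → min 1  < 4 ✓
[10, 9, 1, 5] → min 1  < 4 ✓
12 windows satisfy the condition.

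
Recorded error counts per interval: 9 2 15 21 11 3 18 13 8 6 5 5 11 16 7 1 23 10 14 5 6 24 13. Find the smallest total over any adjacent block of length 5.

35

[9, 2, 15, 21, 11] → sum 58
[2, 15, 21, 11, 3] → sum 52
[15, 21, 11, 3, 18] → sum 68
[21, 11, 3, 18, 13] → sum 66
[11, 3, 18, 13, 8] → sum 53
[3, 18, 13, 8, 6] → sum 48
[18, 13, 8, 6, 5] → sum 50
[13, 8, 6, 5, 5] → sum 37
[8, 6, 5, 5, 11] → sum 35
[6, 5, 5, 11, 16] → sum 43
[5, 5, 11, 16, 7] → sum 44
[5, 11, 16, 7, 1] → sum 40
[11, 16, 7, 1, 23] → sum 58
[16, 7, 1, 23, 10] → sum 57
[7, 1, 23, 10, 14] → sum 55
[1, 23, 10, 14, 5] → sum 53
[23, 10, 14, 5, 6] → sum 58
[10, 14, 5, 6, 24] → sum 59
[14, 5, 6, 24, 13] → sum 62
Smallest of these is 35.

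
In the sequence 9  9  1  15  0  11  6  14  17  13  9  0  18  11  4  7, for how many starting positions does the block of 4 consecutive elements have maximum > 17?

[9, 9, 1, 15] → max 15
[9, 1, 15, 0] → max 15
[1, 15, 0, 11] → max 15
[15, 0, 11, 6] → max 15
[0, 11, 6, 14] → max 14
[11, 6, 14, 17] → max 17
[6, 14, 17, 13] → max 17
[14, 17, 13, 9] → max 17
[17, 13, 9, 0] → max 17
[13, 9, 0, 18] → max 18  > 17 ✓
[9, 0, 18, 11] → max 18  > 17 ✓
[0, 18, 11, 4] → max 18  > 17 ✓
[18, 11, 4, 7] → max 18  > 17 ✓
4 windows satisfy the condition.

4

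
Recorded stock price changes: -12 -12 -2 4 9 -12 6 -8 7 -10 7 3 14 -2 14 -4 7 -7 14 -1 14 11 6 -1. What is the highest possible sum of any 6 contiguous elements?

43

-12 -12 -2 4 9 -12 → sum -25
-12 -2 4 9 -12 6 → sum -7
-2 4 9 -12 6 -8 → sum -3
4 9 -12 6 -8 7 → sum 6
9 -12 6 -8 7 -10 → sum -8
-12 6 -8 7 -10 7 → sum -10
6 -8 7 -10 7 3 → sum 5
-8 7 -10 7 3 14 → sum 13
7 -10 7 3 14 -2 → sum 19
-10 7 3 14 -2 14 → sum 26
7 3 14 -2 14 -4 → sum 32
3 14 -2 14 -4 7 → sum 32
14 -2 14 -4 7 -7 → sum 22
-2 14 -4 7 -7 14 → sum 22
14 -4 7 -7 14 -1 → sum 23
-4 7 -7 14 -1 14 → sum 23
7 -7 14 -1 14 11 → sum 38
-7 14 -1 14 11 6 → sum 37
14 -1 14 11 6 -1 → sum 43
Highest of these is 43.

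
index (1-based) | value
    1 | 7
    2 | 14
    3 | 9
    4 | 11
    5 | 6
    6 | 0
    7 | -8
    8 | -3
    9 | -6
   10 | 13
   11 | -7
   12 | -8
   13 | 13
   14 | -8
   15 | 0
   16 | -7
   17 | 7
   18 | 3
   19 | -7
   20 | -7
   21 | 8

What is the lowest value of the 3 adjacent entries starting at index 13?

-8

Elements at indices 13..15: 13, -8, 0
min(13, -8, 0) = -8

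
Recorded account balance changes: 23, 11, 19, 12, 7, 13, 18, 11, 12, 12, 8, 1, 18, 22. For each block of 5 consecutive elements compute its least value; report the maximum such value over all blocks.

11

23 11 19 12 7 → min 7
11 19 12 7 13 → min 7
19 12 7 13 18 → min 7
12 7 13 18 11 → min 7
7 13 18 11 12 → min 7
13 18 11 12 12 → min 11
18 11 12 12 8 → min 8
11 12 12 8 1 → min 1
12 12 8 1 18 → min 1
12 8 1 18 22 → min 1
Maximum of these is 11.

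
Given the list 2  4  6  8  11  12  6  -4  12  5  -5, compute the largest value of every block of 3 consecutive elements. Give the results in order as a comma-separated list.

6, 8, 11, 12, 12, 12, 12, 12, 12

[2, 4, 6] → max 6
[4, 6, 8] → max 8
[6, 8, 11] → max 11
[8, 11, 12] → max 12
[11, 12, 6] → max 12
[12, 6, -4] → max 12
[6, -4, 12] → max 12
[-4, 12, 5] → max 12
[12, 5, -5] → max 12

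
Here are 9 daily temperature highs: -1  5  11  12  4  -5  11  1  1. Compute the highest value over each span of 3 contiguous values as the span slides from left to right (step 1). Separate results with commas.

11, 12, 12, 12, 11, 11, 11

Sliding a size-3 window across the 9 values:
(-1, 5, 11) → max 11
(5, 11, 12) → max 12
(11, 12, 4) → max 12
(12, 4, -5) → max 12
(4, -5, 11) → max 11
(-5, 11, 1) → max 11
(11, 1, 1) → max 11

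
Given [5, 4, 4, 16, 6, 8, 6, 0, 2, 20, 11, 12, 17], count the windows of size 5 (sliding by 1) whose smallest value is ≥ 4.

3

[5, 4, 4, 16, 6] → min 4  ≥ 4 ✓
[4, 4, 16, 6, 8] → min 4  ≥ 4 ✓
[4, 16, 6, 8, 6] → min 4  ≥ 4 ✓
[16, 6, 8, 6, 0] → min 0
[6, 8, 6, 0, 2] → min 0
[8, 6, 0, 2, 20] → min 0
[6, 0, 2, 20, 11] → min 0
[0, 2, 20, 11, 12] → min 0
[2, 20, 11, 12, 17] → min 2
3 windows satisfy the condition.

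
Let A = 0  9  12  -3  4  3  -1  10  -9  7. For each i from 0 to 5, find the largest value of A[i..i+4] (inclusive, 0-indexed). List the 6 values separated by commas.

Sliding a size-5 window across the 10 values:
0 9 12 -3 4 → max 12
9 12 -3 4 3 → max 12
12 -3 4 3 -1 → max 12
-3 4 3 -1 10 → max 10
4 3 -1 10 -9 → max 10
3 -1 10 -9 7 → max 10

12, 12, 12, 10, 10, 10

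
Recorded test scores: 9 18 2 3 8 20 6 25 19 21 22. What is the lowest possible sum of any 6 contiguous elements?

9 18 2 3 8 20 → sum 60
18 2 3 8 20 6 → sum 57
2 3 8 20 6 25 → sum 64
3 8 20 6 25 19 → sum 81
8 20 6 25 19 21 → sum 99
20 6 25 19 21 22 → sum 113
Lowest of these is 57.

57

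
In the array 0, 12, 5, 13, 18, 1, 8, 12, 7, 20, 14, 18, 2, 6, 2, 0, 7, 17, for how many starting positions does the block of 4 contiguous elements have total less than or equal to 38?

0 12 5 13 → sum 30  ≤ 38 ✓
12 5 13 18 → sum 48
5 13 18 1 → sum 37  ≤ 38 ✓
13 18 1 8 → sum 40
18 1 8 12 → sum 39
1 8 12 7 → sum 28  ≤ 38 ✓
8 12 7 20 → sum 47
12 7 20 14 → sum 53
7 20 14 18 → sum 59
20 14 18 2 → sum 54
14 18 2 6 → sum 40
18 2 6 2 → sum 28  ≤ 38 ✓
2 6 2 0 → sum 10  ≤ 38 ✓
6 2 0 7 → sum 15  ≤ 38 ✓
2 0 7 17 → sum 26  ≤ 38 ✓
7 windows satisfy the condition.

7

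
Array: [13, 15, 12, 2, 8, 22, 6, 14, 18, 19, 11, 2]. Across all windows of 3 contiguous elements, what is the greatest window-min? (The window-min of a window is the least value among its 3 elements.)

Each size-3 window and its min:
(13, 15, 12) → min 12
(15, 12, 2) → min 2
(12, 2, 8) → min 2
(2, 8, 22) → min 2
(8, 22, 6) → min 6
(22, 6, 14) → min 6
(6, 14, 18) → min 6
(14, 18, 19) → min 14
(18, 19, 11) → min 11
(19, 11, 2) → min 2
Greatest of these is 14.

14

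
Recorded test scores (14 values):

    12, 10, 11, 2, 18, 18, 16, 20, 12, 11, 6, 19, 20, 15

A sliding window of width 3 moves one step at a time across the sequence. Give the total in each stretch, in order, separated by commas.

33, 23, 31, 38, 52, 54, 48, 43, 29, 36, 45, 54

12 10 11 → sum 33
10 11 2 → sum 23
11 2 18 → sum 31
2 18 18 → sum 38
18 18 16 → sum 52
18 16 20 → sum 54
16 20 12 → sum 48
20 12 11 → sum 43
12 11 6 → sum 29
11 6 19 → sum 36
6 19 20 → sum 45
19 20 15 → sum 54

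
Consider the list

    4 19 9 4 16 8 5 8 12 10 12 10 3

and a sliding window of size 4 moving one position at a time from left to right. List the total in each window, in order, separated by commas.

4 19 9 4 → sum 36
19 9 4 16 → sum 48
9 4 16 8 → sum 37
4 16 8 5 → sum 33
16 8 5 8 → sum 37
8 5 8 12 → sum 33
5 8 12 10 → sum 35
8 12 10 12 → sum 42
12 10 12 10 → sum 44
10 12 10 3 → sum 35

36, 48, 37, 33, 37, 33, 35, 42, 44, 35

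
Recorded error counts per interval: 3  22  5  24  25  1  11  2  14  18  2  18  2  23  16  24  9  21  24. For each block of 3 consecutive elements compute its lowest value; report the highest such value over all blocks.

(3, 22, 5) → min 3
(22, 5, 24) → min 5
(5, 24, 25) → min 5
(24, 25, 1) → min 1
(25, 1, 11) → min 1
(1, 11, 2) → min 1
(11, 2, 14) → min 2
(2, 14, 18) → min 2
(14, 18, 2) → min 2
(18, 2, 18) → min 2
(2, 18, 2) → min 2
(18, 2, 23) → min 2
(2, 23, 16) → min 2
(23, 16, 24) → min 16
(16, 24, 9) → min 9
(24, 9, 21) → min 9
(9, 21, 24) → min 9
Highest of these is 16.

16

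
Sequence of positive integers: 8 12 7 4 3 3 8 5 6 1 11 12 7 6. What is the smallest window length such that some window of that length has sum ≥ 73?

add 8: running sum 8 < 73
add 12: running sum 20 < 73
add 7: running sum 27 < 73
add 4: running sum 31 < 73
add 3: running sum 34 < 73
add 3: running sum 37 < 73
add 8: running sum 45 < 73
add 5: running sum 50 < 73
add 6: running sum 56 < 73
add 1: running sum 57 < 73
add 11: running sum 68 < 73
add 12: shortest ending here [8, 12, 7, 4, 3, 3, 8, 5, 6, 1, 11, 12] sum 80, len 12
add 7: shortest ending here [12, 7, 4, 3, 3, 8, 5, 6, 1, 11, 12, 7] sum 79, len 12
add 6: shortest ending here [7, 4, 3, 3, 8, 5, 6, 1, 11, 12, 7, 6] sum 73, len 12
Shortest qualifying length: 12.

12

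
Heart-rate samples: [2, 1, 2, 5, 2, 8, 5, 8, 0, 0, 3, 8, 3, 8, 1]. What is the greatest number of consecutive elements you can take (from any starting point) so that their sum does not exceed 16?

5

→ 2: sum 2, len 1
→ 1: sum 3, len 2
→ 2: sum 5, len 3
→ 5: sum 10, len 4
→ 2: sum 12, len 5
→ 8 (dropped 2, 1, 2): sum 15, len 3
→ 5 (dropped 5): sum 15, len 3
→ 8 (dropped 2, 8): sum 13, len 2
→ 0: sum 13, len 3
→ 0: sum 13, len 4
→ 3: sum 16, len 5
→ 8 (dropped 5, 8): sum 11, len 4
→ 3: sum 14, len 5
→ 8 (dropped 0, 0, 3, 8): sum 11, len 2
→ 1: sum 12, len 3
Longest length seen: 5.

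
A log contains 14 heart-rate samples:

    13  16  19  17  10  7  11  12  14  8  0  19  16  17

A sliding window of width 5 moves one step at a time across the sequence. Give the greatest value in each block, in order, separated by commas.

(13, 16, 19, 17, 10) → max 19
(16, 19, 17, 10, 7) → max 19
(19, 17, 10, 7, 11) → max 19
(17, 10, 7, 11, 12) → max 17
(10, 7, 11, 12, 14) → max 14
(7, 11, 12, 14, 8) → max 14
(11, 12, 14, 8, 0) → max 14
(12, 14, 8, 0, 19) → max 19
(14, 8, 0, 19, 16) → max 19
(8, 0, 19, 16, 17) → max 19

19, 19, 19, 17, 14, 14, 14, 19, 19, 19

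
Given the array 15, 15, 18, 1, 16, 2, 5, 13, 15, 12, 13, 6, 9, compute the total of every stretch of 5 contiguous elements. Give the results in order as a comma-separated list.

(15, 15, 18, 1, 16) → sum 65
(15, 18, 1, 16, 2) → sum 52
(18, 1, 16, 2, 5) → sum 42
(1, 16, 2, 5, 13) → sum 37
(16, 2, 5, 13, 15) → sum 51
(2, 5, 13, 15, 12) → sum 47
(5, 13, 15, 12, 13) → sum 58
(13, 15, 12, 13, 6) → sum 59
(15, 12, 13, 6, 9) → sum 55

65, 52, 42, 37, 51, 47, 58, 59, 55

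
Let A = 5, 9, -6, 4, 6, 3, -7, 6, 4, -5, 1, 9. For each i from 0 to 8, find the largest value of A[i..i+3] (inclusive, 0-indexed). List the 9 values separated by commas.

9, 9, 6, 6, 6, 6, 6, 6, 9

Sliding a size-4 window across the 12 values:
(5, 9, -6, 4) → max 9
(9, -6, 4, 6) → max 9
(-6, 4, 6, 3) → max 6
(4, 6, 3, -7) → max 6
(6, 3, -7, 6) → max 6
(3, -7, 6, 4) → max 6
(-7, 6, 4, -5) → max 6
(6, 4, -5, 1) → max 6
(4, -5, 1, 9) → max 9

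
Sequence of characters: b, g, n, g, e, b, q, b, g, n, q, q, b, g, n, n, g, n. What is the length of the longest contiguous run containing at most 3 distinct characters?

6

add b: window [b] (1 distinct), len 1
add g: window [b, g] (2 distinct), len 2
add n: window [b, g, n] (3 distinct), len 3
add g: window [b, g, n, g] (3 distinct), len 4
add e: window [g, n, g, e] (3 distinct), len 4
add b: window [g, e, b] (3 distinct), len 3
add q: window [e, b, q] (3 distinct), len 3
add b: window [e, b, q, b] (3 distinct), len 4
add g: window [b, q, b, g] (3 distinct), len 4
add n: window [b, g, n] (3 distinct), len 3
add q: window [g, n, q] (3 distinct), len 3
add q: window [g, n, q, q] (3 distinct), len 4
add b: window [n, q, q, b] (3 distinct), len 4
add g: window [q, q, b, g] (3 distinct), len 4
add n: window [b, g, n] (3 distinct), len 3
add n: window [b, g, n, n] (3 distinct), len 4
add g: window [b, g, n, n, g] (3 distinct), len 5
add n: window [b, g, n, n, g, n] (3 distinct), len 6
Longest length with ≤3 distinct: 6.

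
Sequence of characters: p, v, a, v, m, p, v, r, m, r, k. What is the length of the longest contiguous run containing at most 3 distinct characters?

4

[p] 1 distinct, len 1
[p, v] 2 distinct, len 2
[p, v, a] 3 distinct, len 3
[p, v, a, v] 3 distinct, len 4
[v, a, v, m] 3 distinct, len 4
[v, m, p] 3 distinct, len 3
[v, m, p, v] 3 distinct, len 4
[p, v, r] 3 distinct, len 3
[v, r, m] 3 distinct, len 3
[v, r, m, r] 3 distinct, len 4
[r, m, r, k] 3 distinct, len 4
Longest length with ≤3 distinct: 4.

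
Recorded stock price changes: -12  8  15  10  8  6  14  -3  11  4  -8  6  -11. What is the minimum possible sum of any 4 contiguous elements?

-9

[-12, 8, 15, 10] → sum 21
[8, 15, 10, 8] → sum 41
[15, 10, 8, 6] → sum 39
[10, 8, 6, 14] → sum 38
[8, 6, 14, -3] → sum 25
[6, 14, -3, 11] → sum 28
[14, -3, 11, 4] → sum 26
[-3, 11, 4, -8] → sum 4
[11, 4, -8, 6] → sum 13
[4, -8, 6, -11] → sum -9
Minimum of these is -9.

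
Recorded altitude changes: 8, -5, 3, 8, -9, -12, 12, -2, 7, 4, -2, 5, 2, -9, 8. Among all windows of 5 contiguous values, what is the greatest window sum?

19

Window sums for each of the 11 positions:
8 -5 3 8 -9 → sum 5
-5 3 8 -9 -12 → sum -15
3 8 -9 -12 12 → sum 2
8 -9 -12 12 -2 → sum -3
-9 -12 12 -2 7 → sum -4
-12 12 -2 7 4 → sum 9
12 -2 7 4 -2 → sum 19
-2 7 4 -2 5 → sum 12
7 4 -2 5 2 → sum 16
4 -2 5 2 -9 → sum 0
-2 5 2 -9 8 → sum 4
Greatest of these is 19.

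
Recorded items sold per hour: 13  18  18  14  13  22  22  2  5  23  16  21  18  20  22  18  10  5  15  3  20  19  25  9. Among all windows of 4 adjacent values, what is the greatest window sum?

13 18 18 14 → sum 63
18 18 14 13 → sum 63
18 14 13 22 → sum 67
14 13 22 22 → sum 71
13 22 22 2 → sum 59
22 22 2 5 → sum 51
22 2 5 23 → sum 52
2 5 23 16 → sum 46
5 23 16 21 → sum 65
23 16 21 18 → sum 78
16 21 18 20 → sum 75
21 18 20 22 → sum 81
18 20 22 18 → sum 78
20 22 18 10 → sum 70
22 18 10 5 → sum 55
18 10 5 15 → sum 48
10 5 15 3 → sum 33
5 15 3 20 → sum 43
15 3 20 19 → sum 57
3 20 19 25 → sum 67
20 19 25 9 → sum 73
Greatest of these is 81.

81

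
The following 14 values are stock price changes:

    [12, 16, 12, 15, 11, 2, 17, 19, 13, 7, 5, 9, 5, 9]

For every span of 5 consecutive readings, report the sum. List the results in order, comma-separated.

[12, 16, 12, 15, 11] → sum 66
[16, 12, 15, 11, 2] → sum 56
[12, 15, 11, 2, 17] → sum 57
[15, 11, 2, 17, 19] → sum 64
[11, 2, 17, 19, 13] → sum 62
[2, 17, 19, 13, 7] → sum 58
[17, 19, 13, 7, 5] → sum 61
[19, 13, 7, 5, 9] → sum 53
[13, 7, 5, 9, 5] → sum 39
[7, 5, 9, 5, 9] → sum 35

66, 56, 57, 64, 62, 58, 61, 53, 39, 35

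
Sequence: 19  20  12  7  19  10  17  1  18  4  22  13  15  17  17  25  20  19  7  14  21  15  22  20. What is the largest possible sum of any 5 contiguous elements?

19 20 12 7 19 → sum 77
20 12 7 19 10 → sum 68
12 7 19 10 17 → sum 65
7 19 10 17 1 → sum 54
19 10 17 1 18 → sum 65
10 17 1 18 4 → sum 50
17 1 18 4 22 → sum 62
1 18 4 22 13 → sum 58
18 4 22 13 15 → sum 72
4 22 13 15 17 → sum 71
22 13 15 17 17 → sum 84
13 15 17 17 25 → sum 87
15 17 17 25 20 → sum 94
17 17 25 20 19 → sum 98
17 25 20 19 7 → sum 88
25 20 19 7 14 → sum 85
20 19 7 14 21 → sum 81
19 7 14 21 15 → sum 76
7 14 21 15 22 → sum 79
14 21 15 22 20 → sum 92
Largest of these is 98.

98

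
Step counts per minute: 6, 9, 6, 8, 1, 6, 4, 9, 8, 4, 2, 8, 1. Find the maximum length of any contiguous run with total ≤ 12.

[6] sum 6 len 1
[9] sum 9 len 1
[6] sum 6 len 1
[8] sum 8 len 1
[8, 1] sum 9 len 2
[1, 6] sum 7 len 2
[1, 6, 4] sum 11 len 3
[9] sum 9 len 1
[8] sum 8 len 1
[8, 4] sum 12 len 2
[4, 2] sum 6 len 2
[2, 8] sum 10 len 2
[2, 8, 1] sum 11 len 3
Longest length seen: 3.

3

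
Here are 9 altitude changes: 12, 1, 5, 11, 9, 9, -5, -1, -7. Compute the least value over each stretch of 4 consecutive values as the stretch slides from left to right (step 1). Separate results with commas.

Sliding a size-4 window across the 9 values:
[12, 1, 5, 11] → min 1
[1, 5, 11, 9] → min 1
[5, 11, 9, 9] → min 5
[11, 9, 9, -5] → min -5
[9, 9, -5, -1] → min -5
[9, -5, -1, -7] → min -7

1, 1, 5, -5, -5, -7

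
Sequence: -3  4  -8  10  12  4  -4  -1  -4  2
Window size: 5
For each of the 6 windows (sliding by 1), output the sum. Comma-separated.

15, 22, 14, 21, 7, -3

Sliding a size-5 window across the 10 values:
-3 4 -8 10 12 → sum 15
4 -8 10 12 4 → sum 22
-8 10 12 4 -4 → sum 14
10 12 4 -4 -1 → sum 21
12 4 -4 -1 -4 → sum 7
4 -4 -1 -4 2 → sum -3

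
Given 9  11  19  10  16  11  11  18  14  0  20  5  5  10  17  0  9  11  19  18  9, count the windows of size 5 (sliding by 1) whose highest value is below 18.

(9, 11, 19, 10, 16) → max 19
(11, 19, 10, 16, 11) → max 19
(19, 10, 16, 11, 11) → max 19
(10, 16, 11, 11, 18) → max 18
(16, 11, 11, 18, 14) → max 18
(11, 11, 18, 14, 0) → max 18
(11, 18, 14, 0, 20) → max 20
(18, 14, 0, 20, 5) → max 20
(14, 0, 20, 5, 5) → max 20
(0, 20, 5, 5, 10) → max 20
(20, 5, 5, 10, 17) → max 20
(5, 5, 10, 17, 0) → max 17  < 18 ✓
(5, 10, 17, 0, 9) → max 17  < 18 ✓
(10, 17, 0, 9, 11) → max 17  < 18 ✓
(17, 0, 9, 11, 19) → max 19
(0, 9, 11, 19, 18) → max 19
(9, 11, 19, 18, 9) → max 19
3 windows satisfy the condition.

3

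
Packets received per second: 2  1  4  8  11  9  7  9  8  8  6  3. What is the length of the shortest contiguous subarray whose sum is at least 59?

7

Extend right; whenever the sum reaches 59, record the length and shrink from the left:
add 2: running sum 2 < 59
add 1: running sum 3 < 59
add 4: running sum 7 < 59
add 8: running sum 15 < 59
add 11: running sum 26 < 59
add 9: running sum 35 < 59
add 7: running sum 42 < 59
add 9: running sum 51 < 59
end 8: [2, 1, 4, 8, 11, 9, 7, 9, 8] sum 59, len 9
end 9: [8, 11, 9, 7, 9, 8, 8] sum 60, len 7
end 10: [8, 11, 9, 7, 9, 8, 8, 6] sum 66, len 8
end 11: [11, 9, 7, 9, 8, 8, 6, 3] sum 61, len 8
Shortest qualifying length: 7.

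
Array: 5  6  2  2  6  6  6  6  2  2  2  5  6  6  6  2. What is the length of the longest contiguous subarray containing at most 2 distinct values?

add 5: window [5] (1 distinct), len 1
add 6: window [5, 6] (2 distinct), len 2
add 2: window [6, 2] (2 distinct), len 2
add 2: window [6, 2, 2] (2 distinct), len 3
add 6: window [6, 2, 2, 6] (2 distinct), len 4
add 6: window [6, 2, 2, 6, 6] (2 distinct), len 5
add 6: window [6, 2, 2, 6, 6, 6] (2 distinct), len 6
add 6: window [6, 2, 2, 6, 6, 6, 6] (2 distinct), len 7
add 2: window [6, 2, 2, 6, 6, 6, 6, 2] (2 distinct), len 8
add 2: window [6, 2, 2, 6, 6, 6, 6, 2, 2] (2 distinct), len 9
add 2: window [6, 2, 2, 6, 6, 6, 6, 2, 2, 2] (2 distinct), len 10
add 5: window [2, 2, 2, 5] (2 distinct), len 4
add 6: window [5, 6] (2 distinct), len 2
add 6: window [5, 6, 6] (2 distinct), len 3
add 6: window [5, 6, 6, 6] (2 distinct), len 4
add 2: window [6, 6, 6, 2] (2 distinct), len 4
Longest length with ≤2 distinct: 10.

10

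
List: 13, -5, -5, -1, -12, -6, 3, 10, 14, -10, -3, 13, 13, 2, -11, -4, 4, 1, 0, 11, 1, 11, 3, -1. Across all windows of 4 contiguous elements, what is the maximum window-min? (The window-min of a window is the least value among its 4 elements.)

1

[13, -5, -5, -1] → min -5
[-5, -5, -1, -12] → min -12
[-5, -1, -12, -6] → min -12
[-1, -12, -6, 3] → min -12
[-12, -6, 3, 10] → min -12
[-6, 3, 10, 14] → min -6
[3, 10, 14, -10] → min -10
[10, 14, -10, -3] → min -10
[14, -10, -3, 13] → min -10
[-10, -3, 13, 13] → min -10
[-3, 13, 13, 2] → min -3
[13, 13, 2, -11] → min -11
[13, 2, -11, -4] → min -11
[2, -11, -4, 4] → min -11
[-11, -4, 4, 1] → min -11
[-4, 4, 1, 0] → min -4
[4, 1, 0, 11] → min 0
[1, 0, 11, 1] → min 0
[0, 11, 1, 11] → min 0
[11, 1, 11, 3] → min 1
[1, 11, 3, -1] → min -1
Maximum of these is 1.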